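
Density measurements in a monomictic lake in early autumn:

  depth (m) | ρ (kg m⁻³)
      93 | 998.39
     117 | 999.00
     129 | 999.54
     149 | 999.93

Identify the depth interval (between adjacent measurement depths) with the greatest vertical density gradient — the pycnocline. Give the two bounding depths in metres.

117–129 m

Compute the density gradient over each adjacent pair:
  93–117 m: Δρ/Δz = 0.61/24 = 0.025 kg m⁻⁴
  117–129 m: Δρ/Δz = 0.54/12 = 0.045 kg m⁻⁴
  129–149 m: Δρ/Δz = 0.39/20 = 0.019 kg m⁻⁴
The largest gradient is in the 117–129 m interval — the pycnocline.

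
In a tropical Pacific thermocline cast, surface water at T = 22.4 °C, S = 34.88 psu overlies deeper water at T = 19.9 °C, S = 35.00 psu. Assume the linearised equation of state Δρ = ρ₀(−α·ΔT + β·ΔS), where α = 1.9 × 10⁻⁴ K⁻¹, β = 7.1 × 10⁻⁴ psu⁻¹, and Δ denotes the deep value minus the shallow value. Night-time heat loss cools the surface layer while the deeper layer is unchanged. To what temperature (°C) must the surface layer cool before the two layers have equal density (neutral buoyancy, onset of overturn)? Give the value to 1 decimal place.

Neutral buoyancy requires Δρ = 0, i.e. −α(T_deep − T_surf′) + β(S_deep − S_surf) = 0.
T_surf′ = T_deep − (β/α)·ΔS = 19.9 − (7.1 × 10⁻⁴/1.9 × 10⁻⁴)·(+0.12) = 19.452 °C.
Cooling required: 22.4 − (19.452) = 2.948 °C.

19.5 °C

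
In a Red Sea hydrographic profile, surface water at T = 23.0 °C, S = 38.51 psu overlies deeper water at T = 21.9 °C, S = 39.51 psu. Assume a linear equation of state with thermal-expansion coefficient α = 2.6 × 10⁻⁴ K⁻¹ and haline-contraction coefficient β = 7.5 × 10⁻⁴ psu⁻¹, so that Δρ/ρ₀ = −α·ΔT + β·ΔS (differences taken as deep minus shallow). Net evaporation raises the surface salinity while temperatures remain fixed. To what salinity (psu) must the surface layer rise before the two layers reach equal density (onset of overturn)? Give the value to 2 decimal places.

Neutral buoyancy requires −α(T_deep − T_surf) + β(S_deep − S_surf′) = 0.
S_surf′ = S_deep − (α/β)·ΔT = 39.51 − (2.6 × 10⁻⁴/7.5 × 10⁻⁴)·(-1.1) = 39.8913 psu.
Increase required: 39.8913 − 38.51 = 1.3813 psu.

39.89 psu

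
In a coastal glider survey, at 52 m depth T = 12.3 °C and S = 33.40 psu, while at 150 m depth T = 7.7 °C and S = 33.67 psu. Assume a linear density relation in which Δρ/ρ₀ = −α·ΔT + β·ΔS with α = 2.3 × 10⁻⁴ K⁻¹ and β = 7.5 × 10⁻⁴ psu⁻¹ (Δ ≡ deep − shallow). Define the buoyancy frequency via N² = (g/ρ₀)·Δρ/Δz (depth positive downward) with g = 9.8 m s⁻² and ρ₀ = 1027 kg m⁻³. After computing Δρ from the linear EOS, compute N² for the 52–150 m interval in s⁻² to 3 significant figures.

ΔT = -4.6 K, ΔS = +0.27 psu (deep − shallow).
Δρ/ρ₀ = −αΔT + βΔS = 1.058 × 10⁻³ + 2.025 × 10⁻⁴ = 1.2605 × 10⁻³, so Δρ ≈ 1.295 kg m⁻³.
N² = (g/ρ₀)·Δρ/Δz = g·(Δρ/ρ₀)/Δz = 9.8 × 1.2605 × 10⁻³ / 98 = 1.2605 × 10⁻⁴ s⁻² ≈ 1.26 × 10⁻⁴ s⁻².

1.26 × 10⁻⁴ s⁻²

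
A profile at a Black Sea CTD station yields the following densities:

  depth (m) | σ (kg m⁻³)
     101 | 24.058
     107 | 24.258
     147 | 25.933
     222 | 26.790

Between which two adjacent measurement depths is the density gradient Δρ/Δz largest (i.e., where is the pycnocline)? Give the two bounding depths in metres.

Compute the density gradient over each adjacent pair:
  101–107 m: Δρ/Δz = 0.200/6 = 0.033 kg m⁻⁴
  107–147 m: Δρ/Δz = 1.675/40 = 0.042 kg m⁻⁴
  147–222 m: Δρ/Δz = 0.857/75 = 0.011 kg m⁻⁴
The largest gradient is in the 107–147 m interval — the pycnocline.

107–147 m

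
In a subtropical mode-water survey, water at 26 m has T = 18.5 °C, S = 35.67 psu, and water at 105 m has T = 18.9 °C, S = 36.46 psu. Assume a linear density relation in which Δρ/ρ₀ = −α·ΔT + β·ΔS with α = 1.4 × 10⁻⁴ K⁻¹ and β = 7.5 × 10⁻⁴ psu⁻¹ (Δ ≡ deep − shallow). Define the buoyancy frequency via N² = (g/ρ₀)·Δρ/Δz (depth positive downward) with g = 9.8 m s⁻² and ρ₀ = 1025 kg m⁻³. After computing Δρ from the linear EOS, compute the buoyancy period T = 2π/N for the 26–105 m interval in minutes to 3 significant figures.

12.8 min

ΔT = +0.4 K, ΔS = +0.79 psu (deep − shallow).
Δρ/ρ₀ = −αΔT + βΔS = -5.60 × 10⁻⁵ + 5.925 × 10⁻⁴ = 5.365 × 10⁻⁴, so Δρ ≈ 0.5499 kg m⁻³.
N² = (g/ρ₀)·Δρ/Δz = g·(Δρ/ρ₀)/Δz = 9.8 × 5.365 × 10⁻⁴ / 79 = 6.6553 × 10⁻⁵ s⁻².
N = √(6.6553 × 10⁻⁵) = 8.1580 × 10⁻³ rad s⁻¹ → T = 2π/N = 770.19 s = 12.837 min ≈ 12.8 min.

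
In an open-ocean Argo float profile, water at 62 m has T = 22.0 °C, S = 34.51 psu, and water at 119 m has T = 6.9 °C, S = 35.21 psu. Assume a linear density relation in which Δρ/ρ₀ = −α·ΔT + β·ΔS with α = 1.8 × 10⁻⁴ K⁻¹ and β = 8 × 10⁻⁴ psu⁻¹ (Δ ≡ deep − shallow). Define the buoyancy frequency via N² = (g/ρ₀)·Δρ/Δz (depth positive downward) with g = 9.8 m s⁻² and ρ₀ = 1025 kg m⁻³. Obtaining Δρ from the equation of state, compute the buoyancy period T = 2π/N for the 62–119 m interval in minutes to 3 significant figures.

ΔT = -15.1 K, ΔS = +0.70 psu (deep − shallow).
Δρ/ρ₀ = −αΔT + βΔS = 2.718 × 10⁻³ + 5.60 × 10⁻⁴ = 3.278 × 10⁻³, so Δρ ≈ 3.360 kg m⁻³.
N² = (g/ρ₀)·Δρ/Δz = g·(Δρ/ρ₀)/Δz = 9.8 × 3.278 × 10⁻³ / 57 = 5.6359 × 10⁻⁴ s⁻².
N = √(5.6359 × 10⁻⁴) = 0.023740 rad s⁻¹ → T = 2π/N = 264.67 s = 4.4112 min ≈ 4.41 min.

4.41 min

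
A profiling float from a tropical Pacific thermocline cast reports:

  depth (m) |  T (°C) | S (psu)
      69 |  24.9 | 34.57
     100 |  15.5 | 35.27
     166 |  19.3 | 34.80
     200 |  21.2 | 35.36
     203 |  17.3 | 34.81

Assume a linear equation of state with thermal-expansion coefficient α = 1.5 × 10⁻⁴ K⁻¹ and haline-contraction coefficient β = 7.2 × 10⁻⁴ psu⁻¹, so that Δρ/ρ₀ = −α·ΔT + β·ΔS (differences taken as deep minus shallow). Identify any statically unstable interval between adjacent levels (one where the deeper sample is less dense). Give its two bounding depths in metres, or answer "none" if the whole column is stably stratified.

100–166 m

Evaluate Δρ/ρ₀ = −αΔT + βΔS across each adjacent pair:
  69–100 m: −αΔT+βΔS = −(1.5 × 10⁻⁴)(-9.4)+(7.2 × 10⁻⁴)(+0.70) = 1.9 × 10⁻³ → stable
  100–166 m: −αΔT+βΔS = −(1.5 × 10⁻⁴)(+3.8)+(7.2 × 10⁻⁴)(-0.47) = -9.1 × 10⁻⁴ → UNSTABLE
  166–200 m: −αΔT+βΔS = −(1.5 × 10⁻⁴)(+1.9)+(7.2 × 10⁻⁴)(+0.56) = 1.2 × 10⁻⁴ → stable
  200–203 m: −αΔT+βΔS = −(1.5 × 10⁻⁴)(-3.9)+(7.2 × 10⁻⁴)(-0.55) = 1.9 × 10⁻⁴ → stable
The 100–166 m interval has Δρ < 0: lighter water underlies denser water.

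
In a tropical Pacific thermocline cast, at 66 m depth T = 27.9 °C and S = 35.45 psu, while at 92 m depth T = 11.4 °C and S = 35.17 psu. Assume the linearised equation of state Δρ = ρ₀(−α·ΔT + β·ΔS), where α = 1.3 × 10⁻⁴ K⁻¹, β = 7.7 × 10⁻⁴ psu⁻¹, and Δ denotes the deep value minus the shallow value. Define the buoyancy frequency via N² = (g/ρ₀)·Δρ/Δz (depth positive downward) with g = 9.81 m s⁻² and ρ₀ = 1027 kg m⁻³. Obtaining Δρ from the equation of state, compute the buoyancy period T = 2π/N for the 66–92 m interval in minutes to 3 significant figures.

3.88 min

ΔT = -16.5 K, ΔS = -0.28 psu (deep − shallow).
Δρ/ρ₀ = −αΔT + βΔS = 2.145 × 10⁻³ − 2.156 × 10⁻⁴ = 1.9294 × 10⁻³, so Δρ ≈ 1.981 kg m⁻³.
N² = (g/ρ₀)·Δρ/Δz = g·(Δρ/ρ₀)/Δz = 9.81 × 1.9294 × 10⁻³ / 26 = 7.2798 × 10⁻⁴ s⁻².
N = √(7.2798 × 10⁻⁴) = 0.026981 rad s⁻¹ → T = 2π/N = 232.87 s = 3.8812 min ≈ 3.88 min.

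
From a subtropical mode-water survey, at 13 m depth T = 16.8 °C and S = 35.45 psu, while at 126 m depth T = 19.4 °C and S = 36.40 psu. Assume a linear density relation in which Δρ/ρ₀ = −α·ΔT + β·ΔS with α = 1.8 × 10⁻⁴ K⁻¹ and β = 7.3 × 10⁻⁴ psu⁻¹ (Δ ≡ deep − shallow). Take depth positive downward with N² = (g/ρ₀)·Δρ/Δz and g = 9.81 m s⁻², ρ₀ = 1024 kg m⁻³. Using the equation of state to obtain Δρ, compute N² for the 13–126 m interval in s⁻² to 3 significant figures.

ΔT = +2.6 K, ΔS = +0.95 psu (deep − shallow).
Δρ/ρ₀ = −αΔT + βΔS = -4.68 × 10⁻⁴ + 6.935 × 10⁻⁴ = 2.255 × 10⁻⁴, so Δρ ≈ 0.2309 kg m⁻³.
N² = (g/ρ₀)·Δρ/Δz = g·(Δρ/ρ₀)/Δz = 9.81 × 2.255 × 10⁻⁴ / 113 = 1.9577 × 10⁻⁵ s⁻² ≈ 1.96 × 10⁻⁵ s⁻².

1.96 × 10⁻⁵ s⁻²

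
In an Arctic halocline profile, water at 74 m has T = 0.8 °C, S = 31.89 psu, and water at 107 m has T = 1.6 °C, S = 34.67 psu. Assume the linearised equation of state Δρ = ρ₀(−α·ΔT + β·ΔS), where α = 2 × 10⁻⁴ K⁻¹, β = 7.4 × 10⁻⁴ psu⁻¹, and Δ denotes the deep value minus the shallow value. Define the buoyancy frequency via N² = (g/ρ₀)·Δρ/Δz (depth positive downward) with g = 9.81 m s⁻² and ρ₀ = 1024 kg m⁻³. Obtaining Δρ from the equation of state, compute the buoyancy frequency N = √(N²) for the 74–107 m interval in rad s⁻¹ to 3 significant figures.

0.0237 rad s⁻¹

ΔT = +0.8 K, ΔS = +2.78 psu (deep − shallow).
Δρ/ρ₀ = −αΔT + βΔS = -1.60 × 10⁻⁴ + 2.0572 × 10⁻³ = 1.8972 × 10⁻³, so Δρ ≈ 1.943 kg m⁻³.
N² = (g/ρ₀)·Δρ/Δz = g·(Δρ/ρ₀)/Δz = 9.81 × 1.8972 × 10⁻³ / 33 = 5.6399 × 10⁻⁴ s⁻².
N = √(5.6399 × 10⁻⁴) = 0.023748 rad s⁻¹ ≈ 0.0237 rad s⁻¹.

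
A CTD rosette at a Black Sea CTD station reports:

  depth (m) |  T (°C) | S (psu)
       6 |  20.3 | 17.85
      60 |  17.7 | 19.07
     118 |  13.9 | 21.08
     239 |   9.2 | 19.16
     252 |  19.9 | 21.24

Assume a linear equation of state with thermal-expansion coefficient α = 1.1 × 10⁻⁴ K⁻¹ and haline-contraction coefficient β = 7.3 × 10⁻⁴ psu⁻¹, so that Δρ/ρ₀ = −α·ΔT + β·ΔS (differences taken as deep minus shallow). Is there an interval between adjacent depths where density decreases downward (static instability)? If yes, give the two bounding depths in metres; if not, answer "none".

Evaluate Δρ/ρ₀ = −αΔT + βΔS across each adjacent pair:
  6–60 m: −αΔT+βΔS = −(1.1 × 10⁻⁴)(-2.6)+(7.3 × 10⁻⁴)(+1.22) = 1.2 × 10⁻³ → stable
  60–118 m: −αΔT+βΔS = −(1.1 × 10⁻⁴)(-3.8)+(7.3 × 10⁻⁴)(+2.01) = 1.9 × 10⁻³ → stable
  118–239 m: −αΔT+βΔS = −(1.1 × 10⁻⁴)(-4.7)+(7.3 × 10⁻⁴)(-1.92) = -8.8 × 10⁻⁴ → UNSTABLE
  239–252 m: −αΔT+βΔS = −(1.1 × 10⁻⁴)(+10.7)+(7.3 × 10⁻⁴)(+2.08) = 3.4 × 10⁻⁴ → stable
The 118–239 m interval has Δρ < 0: lighter water underlies denser water.

118–239 m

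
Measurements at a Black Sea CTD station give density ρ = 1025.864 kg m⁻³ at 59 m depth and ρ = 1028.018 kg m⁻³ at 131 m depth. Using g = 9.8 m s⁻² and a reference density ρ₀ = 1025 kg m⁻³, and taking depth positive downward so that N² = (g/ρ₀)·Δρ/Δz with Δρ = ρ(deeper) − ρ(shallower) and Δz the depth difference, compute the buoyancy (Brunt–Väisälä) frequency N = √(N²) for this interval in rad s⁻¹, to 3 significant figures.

Δρ = 1028.018 − 1025.864 = 2.154 kg m⁻³ over Δz = 131 − 59 = 72 m.
N² = (9.8/1025) × (2.154/72) = 2.8603 × 10⁻⁴ s⁻².
N = √(2.8603 × 10⁻⁴) = 0.016912 rad s⁻¹ ≈ 0.0169 rad s⁻¹.
N² > 0, so the interval is statically stable.

0.0169 rad s⁻¹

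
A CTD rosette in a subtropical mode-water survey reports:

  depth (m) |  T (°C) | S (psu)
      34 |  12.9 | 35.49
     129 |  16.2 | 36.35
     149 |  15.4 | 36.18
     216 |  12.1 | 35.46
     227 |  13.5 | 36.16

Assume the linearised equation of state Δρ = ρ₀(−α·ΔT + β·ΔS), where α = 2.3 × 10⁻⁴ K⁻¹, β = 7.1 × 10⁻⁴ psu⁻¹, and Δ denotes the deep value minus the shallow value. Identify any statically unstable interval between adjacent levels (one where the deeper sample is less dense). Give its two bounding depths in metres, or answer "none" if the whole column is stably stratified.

Evaluate Δρ/ρ₀ = −αΔT + βΔS across each adjacent pair:
  34–129 m: −αΔT+βΔS = −(2.3 × 10⁻⁴)(+3.3)+(7.1 × 10⁻⁴)(+0.86) = -1.5 × 10⁻⁴ → UNSTABLE
  129–149 m: −αΔT+βΔS = −(2.3 × 10⁻⁴)(-0.8)+(7.1 × 10⁻⁴)(-0.17) = 6.3 × 10⁻⁵ → stable
  149–216 m: −αΔT+βΔS = −(2.3 × 10⁻⁴)(-3.3)+(7.1 × 10⁻⁴)(-0.72) = 2.5 × 10⁻⁴ → stable
  216–227 m: −αΔT+βΔS = −(2.3 × 10⁻⁴)(+1.4)+(7.1 × 10⁻⁴)(+0.70) = 1.7 × 10⁻⁴ → stable
The 34–129 m interval has Δρ < 0: lighter water underlies denser water.

34–129 m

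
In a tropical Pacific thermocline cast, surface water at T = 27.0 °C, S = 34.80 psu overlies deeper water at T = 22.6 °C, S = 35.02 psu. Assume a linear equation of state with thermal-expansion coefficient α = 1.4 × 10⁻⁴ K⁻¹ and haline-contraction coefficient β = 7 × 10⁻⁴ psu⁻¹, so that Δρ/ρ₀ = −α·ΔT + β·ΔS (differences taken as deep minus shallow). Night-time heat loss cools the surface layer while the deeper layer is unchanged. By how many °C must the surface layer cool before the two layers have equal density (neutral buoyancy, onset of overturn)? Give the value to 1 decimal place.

Neutral buoyancy requires Δρ = 0, i.e. −α(T_deep − T_surf′) + β(S_deep − S_surf) = 0.
T_surf′ = T_deep − (β/α)·ΔS = 22.6 − (7 × 10⁻⁴/1.4 × 10⁻⁴)·(+0.22) = 21.500 °C.
Cooling required: 27.0 − (21.500) = 5.500 °C.

5.5 °C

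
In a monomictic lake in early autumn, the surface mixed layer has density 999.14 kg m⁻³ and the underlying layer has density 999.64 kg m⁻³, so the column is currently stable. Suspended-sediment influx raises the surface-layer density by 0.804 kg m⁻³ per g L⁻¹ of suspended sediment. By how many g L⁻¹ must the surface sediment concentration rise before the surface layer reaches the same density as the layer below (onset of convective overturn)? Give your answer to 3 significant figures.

0.622 g L⁻¹

Density deficit of the surface layer: 999.64 − 999.14 = 0.5 kg m⁻³.
Required change = 0.5 / 0.804 = 0.622 g L⁻¹.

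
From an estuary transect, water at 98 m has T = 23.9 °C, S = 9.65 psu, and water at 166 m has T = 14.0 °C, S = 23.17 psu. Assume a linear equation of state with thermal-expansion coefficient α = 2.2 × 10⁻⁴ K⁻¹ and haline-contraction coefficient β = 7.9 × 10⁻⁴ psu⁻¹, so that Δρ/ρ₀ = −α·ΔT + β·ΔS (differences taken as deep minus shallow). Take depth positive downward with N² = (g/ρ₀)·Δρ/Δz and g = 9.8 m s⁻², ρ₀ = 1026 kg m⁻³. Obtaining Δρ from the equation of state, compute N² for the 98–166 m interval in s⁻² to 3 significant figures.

ΔT = -9.9 K, ΔS = +13.52 psu (deep − shallow).
Δρ/ρ₀ = −αΔT + βΔS = 2.178 × 10⁻³ + 0.0106808 = 0.0128588, so Δρ ≈ 13.19 kg m⁻³.
N² = (g/ρ₀)·Δρ/Δz = g·(Δρ/ρ₀)/Δz = 9.8 × 0.0128588 / 68 = 1.8532 × 10⁻³ s⁻² ≈ 1.85 × 10⁻³ s⁻².

1.85 × 10⁻³ s⁻²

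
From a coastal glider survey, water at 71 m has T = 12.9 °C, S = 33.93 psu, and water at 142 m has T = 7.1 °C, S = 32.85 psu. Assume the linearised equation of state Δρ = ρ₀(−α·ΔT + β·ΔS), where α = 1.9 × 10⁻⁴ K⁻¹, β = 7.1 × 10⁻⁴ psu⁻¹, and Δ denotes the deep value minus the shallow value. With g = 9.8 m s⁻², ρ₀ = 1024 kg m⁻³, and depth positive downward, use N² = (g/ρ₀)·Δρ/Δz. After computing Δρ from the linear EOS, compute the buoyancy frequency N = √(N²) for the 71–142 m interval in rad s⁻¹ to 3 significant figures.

ΔT = -5.8 K, ΔS = -1.08 psu (deep − shallow).
Δρ/ρ₀ = −αΔT + βΔS = 1.102 × 10⁻³ − 7.668 × 10⁻⁴ = 3.352 × 10⁻⁴, so Δρ ≈ 0.3432 kg m⁻³.
N² = (g/ρ₀)·Δρ/Δz = g·(Δρ/ρ₀)/Δz = 9.8 × 3.352 × 10⁻⁴ / 71 = 4.6267 × 10⁻⁵ s⁻².
N = √(4.6267 × 10⁻⁵) = 6.8020 × 10⁻³ rad s⁻¹ ≈ 6.80 × 10⁻³ rad s⁻¹.

6.80 × 10⁻³ rad s⁻¹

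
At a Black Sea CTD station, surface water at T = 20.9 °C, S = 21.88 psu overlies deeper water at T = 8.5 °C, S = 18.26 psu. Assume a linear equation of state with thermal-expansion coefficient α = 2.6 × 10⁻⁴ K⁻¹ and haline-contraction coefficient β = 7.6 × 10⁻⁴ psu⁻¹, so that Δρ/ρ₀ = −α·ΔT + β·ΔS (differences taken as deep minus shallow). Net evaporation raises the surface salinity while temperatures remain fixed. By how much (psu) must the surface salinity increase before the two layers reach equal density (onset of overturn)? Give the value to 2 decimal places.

0.62 psu

Neutral buoyancy requires −α(T_deep − T_surf) + β(S_deep − S_surf′) = 0.
S_surf′ = S_deep − (α/β)·ΔT = 18.26 − (2.6 × 10⁻⁴/7.6 × 10⁻⁴)·(-12.4) = 22.5021 psu.
Increase required: 22.5021 − 21.88 = 0.6221 psu.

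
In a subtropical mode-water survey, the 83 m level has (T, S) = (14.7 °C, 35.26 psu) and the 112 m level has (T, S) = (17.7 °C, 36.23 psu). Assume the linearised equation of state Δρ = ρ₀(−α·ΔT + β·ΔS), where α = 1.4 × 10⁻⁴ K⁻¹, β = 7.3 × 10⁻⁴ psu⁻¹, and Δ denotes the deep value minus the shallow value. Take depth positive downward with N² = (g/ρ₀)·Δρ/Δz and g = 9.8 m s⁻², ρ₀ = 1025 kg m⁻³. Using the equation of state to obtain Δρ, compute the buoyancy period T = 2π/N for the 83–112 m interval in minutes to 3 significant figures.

ΔT = +3.0 K, ΔS = +0.97 psu (deep − shallow).
Δρ/ρ₀ = −αΔT + βΔS = -4.20 × 10⁻⁴ + 7.081 × 10⁻⁴ = 2.881 × 10⁻⁴, so Δρ ≈ 0.2953 kg m⁻³.
N² = (g/ρ₀)·Δρ/Δz = g·(Δρ/ρ₀)/Δz = 9.8 × 2.881 × 10⁻⁴ / 29 = 9.7358 × 10⁻⁵ s⁻².
N = √(9.7358 × 10⁻⁵) = 9.8670 × 10⁻³ rad s⁻¹ → T = 2π/N = 636.79 s = 10.613 min ≈ 10.6 min.

10.6 min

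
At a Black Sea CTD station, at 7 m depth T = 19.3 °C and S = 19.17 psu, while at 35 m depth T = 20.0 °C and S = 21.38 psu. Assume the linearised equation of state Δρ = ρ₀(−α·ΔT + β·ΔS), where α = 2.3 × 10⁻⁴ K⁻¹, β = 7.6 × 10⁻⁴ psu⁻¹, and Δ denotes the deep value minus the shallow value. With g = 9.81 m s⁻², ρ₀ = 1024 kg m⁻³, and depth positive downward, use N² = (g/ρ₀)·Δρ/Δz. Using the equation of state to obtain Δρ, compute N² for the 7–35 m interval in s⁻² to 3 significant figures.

5.32 × 10⁻⁴ s⁻²

ΔT = +0.7 K, ΔS = +2.21 psu (deep − shallow).
Δρ/ρ₀ = −αΔT + βΔS = -1.61 × 10⁻⁴ + 1.6796 × 10⁻³ = 1.5186 × 10⁻³, so Δρ ≈ 1.555 kg m⁻³.
N² = (g/ρ₀)·Δρ/Δz = g·(Δρ/ρ₀)/Δz = 9.81 × 1.5186 × 10⁻³ / 28 = 5.3205 × 10⁻⁴ s⁻² ≈ 5.32 × 10⁻⁴ s⁻².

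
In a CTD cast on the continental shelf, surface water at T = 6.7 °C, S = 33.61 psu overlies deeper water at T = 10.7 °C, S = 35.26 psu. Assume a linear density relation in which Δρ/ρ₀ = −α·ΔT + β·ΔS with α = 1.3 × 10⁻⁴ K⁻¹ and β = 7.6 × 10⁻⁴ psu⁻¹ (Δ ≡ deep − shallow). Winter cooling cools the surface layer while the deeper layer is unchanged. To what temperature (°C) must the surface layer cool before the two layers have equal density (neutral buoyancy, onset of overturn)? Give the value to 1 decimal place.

Neutral buoyancy requires Δρ = 0, i.e. −α(T_deep − T_surf′) + β(S_deep − S_surf) = 0.
T_surf′ = T_deep − (β/α)·ΔS = 10.7 − (7.6 × 10⁻⁴/1.3 × 10⁻⁴)·(+1.65) = 1.054 °C.
Cooling required: 6.7 − (1.054) = 5.646 °C.

1.1 °C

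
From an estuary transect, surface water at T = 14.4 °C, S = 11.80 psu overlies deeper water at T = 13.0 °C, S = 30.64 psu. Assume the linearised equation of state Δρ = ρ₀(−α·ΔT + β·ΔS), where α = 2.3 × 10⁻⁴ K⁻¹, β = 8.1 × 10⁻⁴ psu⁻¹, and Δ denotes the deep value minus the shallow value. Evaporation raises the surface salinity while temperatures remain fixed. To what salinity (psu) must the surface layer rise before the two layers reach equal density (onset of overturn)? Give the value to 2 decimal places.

Neutral buoyancy requires −α(T_deep − T_surf) + β(S_deep − S_surf′) = 0.
S_surf′ = S_deep − (α/β)·ΔT = 30.64 − (2.3 × 10⁻⁴/8.1 × 10⁻⁴)·(-1.4) = 31.0375 psu.
Increase required: 31.0375 − 11.80 = 19.2375 psu.

31.04 psu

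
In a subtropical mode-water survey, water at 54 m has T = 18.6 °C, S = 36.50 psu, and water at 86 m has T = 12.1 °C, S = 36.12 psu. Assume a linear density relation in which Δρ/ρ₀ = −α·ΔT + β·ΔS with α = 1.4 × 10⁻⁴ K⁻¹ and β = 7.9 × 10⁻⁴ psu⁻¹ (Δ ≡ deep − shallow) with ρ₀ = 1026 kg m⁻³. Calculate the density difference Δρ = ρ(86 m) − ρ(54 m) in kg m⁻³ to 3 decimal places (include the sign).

+0.626 kg m⁻³

ΔT = -6.5 K, ΔS = -0.38 psu (deep − shallow).
Δρ/ρ₀ = −(1.4 × 10⁻⁴)(-6.5) + (7.9 × 10⁻⁴)(-0.38) = 6.098 × 10⁻⁴.
Δρ = 1026 × (6.098 × 10⁻⁴) = +0.626 kg m⁻³.
Positive Δρ: denser below, stable.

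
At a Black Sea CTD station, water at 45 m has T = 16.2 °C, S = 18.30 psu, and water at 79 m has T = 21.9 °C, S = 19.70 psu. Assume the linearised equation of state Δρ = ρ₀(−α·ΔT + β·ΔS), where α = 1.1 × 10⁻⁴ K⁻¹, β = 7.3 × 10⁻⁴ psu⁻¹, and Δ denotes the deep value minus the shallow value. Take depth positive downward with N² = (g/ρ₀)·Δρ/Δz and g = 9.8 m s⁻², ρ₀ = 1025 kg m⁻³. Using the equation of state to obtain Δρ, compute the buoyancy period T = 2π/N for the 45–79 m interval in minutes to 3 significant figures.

ΔT = +5.7 K, ΔS = +1.40 psu (deep − shallow).
Δρ/ρ₀ = −αΔT + βΔS = -6.27 × 10⁻⁴ + 1.022 × 10⁻³ = 3.95 × 10⁻⁴, so Δρ ≈ 0.4049 kg m⁻³.
N² = (g/ρ₀)·Δρ/Δz = g·(Δρ/ρ₀)/Δz = 9.8 × 3.95 × 10⁻⁴ / 34 = 1.1385 × 10⁻⁴ s⁻².
N = √(1.1385 × 10⁻⁴) = 0.010670 rad s⁻¹ → T = 2π/N = 588.86 s = 9.8143 min ≈ 9.81 min.

9.81 min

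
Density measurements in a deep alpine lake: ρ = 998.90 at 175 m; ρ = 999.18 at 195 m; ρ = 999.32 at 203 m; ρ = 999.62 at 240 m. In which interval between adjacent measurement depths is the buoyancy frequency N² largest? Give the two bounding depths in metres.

195–203 m

Compute the density gradient over each adjacent pair:
  175–195 m: Δρ/Δz = 0.28/20 = 0.014 kg m⁻⁴
  195–203 m: Δρ/Δz = 0.14/8 = 0.018 kg m⁻⁴
  203–240 m: Δρ/Δz = 0.30/37 = 8.1 × 10⁻³ kg m⁻⁴
The largest gradient is in the 195–203 m interval — the pycnocline.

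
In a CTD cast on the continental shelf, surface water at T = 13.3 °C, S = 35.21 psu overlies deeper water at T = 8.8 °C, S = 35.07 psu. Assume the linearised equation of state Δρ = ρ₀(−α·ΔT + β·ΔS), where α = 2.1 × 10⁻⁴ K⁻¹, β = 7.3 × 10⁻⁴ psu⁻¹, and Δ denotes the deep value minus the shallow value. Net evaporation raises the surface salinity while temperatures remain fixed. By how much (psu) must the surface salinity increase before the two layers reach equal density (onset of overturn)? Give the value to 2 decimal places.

Neutral buoyancy requires −α(T_deep − T_surf) + β(S_deep − S_surf′) = 0.
S_surf′ = S_deep − (α/β)·ΔT = 35.07 − (2.1 × 10⁻⁴/7.3 × 10⁻⁴)·(-4.5) = 36.3645 psu.
Increase required: 36.3645 − 35.21 = 1.1545 psu.

1.15 psu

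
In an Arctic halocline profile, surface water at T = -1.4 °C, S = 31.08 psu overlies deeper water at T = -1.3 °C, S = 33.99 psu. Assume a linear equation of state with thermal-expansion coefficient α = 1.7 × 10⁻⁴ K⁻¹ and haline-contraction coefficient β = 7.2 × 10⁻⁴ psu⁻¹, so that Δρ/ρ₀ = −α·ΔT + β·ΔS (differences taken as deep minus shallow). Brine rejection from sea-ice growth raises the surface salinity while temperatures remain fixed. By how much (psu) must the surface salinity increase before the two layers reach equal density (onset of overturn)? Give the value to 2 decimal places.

2.89 psu

Neutral buoyancy requires −α(T_deep − T_surf) + β(S_deep − S_surf′) = 0.
S_surf′ = S_deep − (α/β)·ΔT = 33.99 − (1.7 × 10⁻⁴/7.2 × 10⁻⁴)·(+0.1) = 33.9664 psu.
Increase required: 33.9664 − 31.08 = 2.8864 psu.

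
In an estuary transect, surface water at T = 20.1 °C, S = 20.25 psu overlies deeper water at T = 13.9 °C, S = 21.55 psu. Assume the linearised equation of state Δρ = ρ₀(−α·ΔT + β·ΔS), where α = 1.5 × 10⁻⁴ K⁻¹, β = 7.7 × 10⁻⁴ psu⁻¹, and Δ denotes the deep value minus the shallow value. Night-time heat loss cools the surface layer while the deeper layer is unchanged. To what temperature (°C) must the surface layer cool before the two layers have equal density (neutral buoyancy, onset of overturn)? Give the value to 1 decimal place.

Neutral buoyancy requires Δρ = 0, i.e. −α(T_deep − T_surf′) + β(S_deep − S_surf) = 0.
T_surf′ = T_deep − (β/α)·ΔS = 13.9 − (7.7 × 10⁻⁴/1.5 × 10⁻⁴)·(+1.30) = 7.227 °C.
Cooling required: 20.1 − (7.227) = 12.873 °C.

7.2 °C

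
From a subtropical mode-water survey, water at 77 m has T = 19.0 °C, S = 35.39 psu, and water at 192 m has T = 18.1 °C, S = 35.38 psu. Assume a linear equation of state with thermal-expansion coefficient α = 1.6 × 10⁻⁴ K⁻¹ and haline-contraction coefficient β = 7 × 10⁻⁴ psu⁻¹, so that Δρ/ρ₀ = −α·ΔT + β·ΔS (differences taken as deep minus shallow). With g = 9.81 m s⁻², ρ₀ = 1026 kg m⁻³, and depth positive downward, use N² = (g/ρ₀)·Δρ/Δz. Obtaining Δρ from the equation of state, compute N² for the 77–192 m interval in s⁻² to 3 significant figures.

ΔT = -0.9 K, ΔS = -0.01 psu (deep − shallow).
Δρ/ρ₀ = −αΔT + βΔS = 1.44 × 10⁻⁴ − 7.00 × 10⁻⁶ = 1.37 × 10⁻⁴, so Δρ ≈ 0.1406 kg m⁻³.
N² = (g/ρ₀)·Δρ/Δz = g·(Δρ/ρ₀)/Δz = 9.81 × 1.37 × 10⁻⁴ / 115 = 1.1687 × 10⁻⁵ s⁻² ≈ 1.17 × 10⁻⁵ s⁻².

1.17 × 10⁻⁵ s⁻²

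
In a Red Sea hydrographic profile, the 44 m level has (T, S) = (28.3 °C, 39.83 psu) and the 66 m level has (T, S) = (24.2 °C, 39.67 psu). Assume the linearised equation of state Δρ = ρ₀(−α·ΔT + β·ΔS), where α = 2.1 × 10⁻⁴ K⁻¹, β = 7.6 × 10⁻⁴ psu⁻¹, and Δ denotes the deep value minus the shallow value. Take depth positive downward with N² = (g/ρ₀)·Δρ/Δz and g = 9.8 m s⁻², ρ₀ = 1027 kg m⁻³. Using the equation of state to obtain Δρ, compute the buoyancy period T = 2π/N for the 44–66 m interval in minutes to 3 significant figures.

ΔT = -4.1 K, ΔS = -0.16 psu (deep − shallow).
Δρ/ρ₀ = −αΔT + βΔS = 8.61 × 10⁻⁴ − 1.216 × 10⁻⁴ = 7.394 × 10⁻⁴, so Δρ ≈ 0.7594 kg m⁻³.
N² = (g/ρ₀)·Δρ/Δz = g·(Δρ/ρ₀)/Δz = 9.8 × 7.394 × 10⁻⁴ / 22 = 3.2937 × 10⁻⁴ s⁻².
N = √(3.2937 × 10⁻⁴) = 0.018149 rad s⁻¹ → T = 2π/N = 346.20 s = 5.7700 min ≈ 5.77 min.

5.77 min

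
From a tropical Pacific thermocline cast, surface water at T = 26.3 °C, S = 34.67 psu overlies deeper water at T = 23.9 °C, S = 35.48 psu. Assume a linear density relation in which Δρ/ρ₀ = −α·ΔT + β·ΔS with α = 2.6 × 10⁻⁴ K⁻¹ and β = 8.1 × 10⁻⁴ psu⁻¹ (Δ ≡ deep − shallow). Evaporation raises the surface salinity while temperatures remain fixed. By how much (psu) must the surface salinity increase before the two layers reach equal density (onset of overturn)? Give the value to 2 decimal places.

1.58 psu

Neutral buoyancy requires −α(T_deep − T_surf) + β(S_deep − S_surf′) = 0.
S_surf′ = S_deep − (α/β)·ΔT = 35.48 − (2.6 × 10⁻⁴/8.1 × 10⁻⁴)·(-2.4) = 36.2504 psu.
Increase required: 36.2504 − 34.67 = 1.5804 psu.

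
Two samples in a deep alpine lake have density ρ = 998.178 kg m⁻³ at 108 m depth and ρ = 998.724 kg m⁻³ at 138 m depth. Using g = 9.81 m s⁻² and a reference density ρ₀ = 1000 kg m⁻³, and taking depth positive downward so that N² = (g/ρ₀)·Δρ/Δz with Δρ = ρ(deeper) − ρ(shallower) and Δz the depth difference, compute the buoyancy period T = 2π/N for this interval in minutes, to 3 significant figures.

7.84 min

Δρ = 998.724 − 998.178 = 0.546 kg m⁻³ over Δz = 138 − 108 = 30 m.
N² = (9.81/1000) × (0.546/30) = 1.7854 × 10⁻⁴ s⁻².
N = √(1.7854 × 10⁻⁴) = 0.013362 rad s⁻¹, so T = 2π/N = 470.23 s = 7.8372 min ≈ 7.84 min.
N² > 0, so the interval is statically stable.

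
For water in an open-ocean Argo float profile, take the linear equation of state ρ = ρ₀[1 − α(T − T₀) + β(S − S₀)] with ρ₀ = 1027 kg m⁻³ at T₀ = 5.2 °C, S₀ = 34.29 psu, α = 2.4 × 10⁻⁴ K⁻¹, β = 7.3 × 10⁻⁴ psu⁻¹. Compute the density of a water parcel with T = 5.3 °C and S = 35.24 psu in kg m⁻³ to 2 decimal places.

1027.69 kg m⁻³

T − T₀ = +0.1 K, S − S₀ = +0.95 psu.
Bracket = 1 − α·(+0.1) + β·(+0.95) = 1 + (6.695 × 10⁻⁴) = 1.0006695.
ρ = 1027 × 1.0006695 = 1027.69 kg m⁻³.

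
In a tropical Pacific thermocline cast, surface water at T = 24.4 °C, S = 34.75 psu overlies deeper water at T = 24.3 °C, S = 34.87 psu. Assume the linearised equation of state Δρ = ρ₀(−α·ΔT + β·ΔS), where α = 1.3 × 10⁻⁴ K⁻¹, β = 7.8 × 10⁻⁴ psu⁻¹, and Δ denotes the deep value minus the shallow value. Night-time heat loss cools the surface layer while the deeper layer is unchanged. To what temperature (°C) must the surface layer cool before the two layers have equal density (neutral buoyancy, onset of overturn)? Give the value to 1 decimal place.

23.6 °C

Neutral buoyancy requires Δρ = 0, i.e. −α(T_deep − T_surf′) + β(S_deep − S_surf) = 0.
T_surf′ = T_deep − (β/α)·ΔS = 24.3 − (7.8 × 10⁻⁴/1.3 × 10⁻⁴)·(+0.12) = 23.580 °C.
Cooling required: 24.4 − (23.580) = 0.820 °C.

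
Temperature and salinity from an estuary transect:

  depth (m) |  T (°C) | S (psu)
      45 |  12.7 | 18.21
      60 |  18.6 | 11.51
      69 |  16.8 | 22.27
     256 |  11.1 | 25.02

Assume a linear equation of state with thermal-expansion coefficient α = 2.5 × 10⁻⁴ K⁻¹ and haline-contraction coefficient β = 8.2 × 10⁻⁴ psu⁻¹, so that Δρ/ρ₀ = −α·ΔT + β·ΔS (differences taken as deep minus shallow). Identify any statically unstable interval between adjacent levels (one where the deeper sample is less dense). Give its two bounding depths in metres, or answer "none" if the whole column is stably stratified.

Evaluate Δρ/ρ₀ = −αΔT + βΔS across each adjacent pair:
  45–60 m: −αΔT+βΔS = −(2.5 × 10⁻⁴)(+5.9)+(8.2 × 10⁻⁴)(-6.70) = -7.0 × 10⁻³ → UNSTABLE
  60–69 m: −αΔT+βΔS = −(2.5 × 10⁻⁴)(-1.8)+(8.2 × 10⁻⁴)(+10.76) = 9.3 × 10⁻³ → stable
  69–256 m: −αΔT+βΔS = −(2.5 × 10⁻⁴)(-5.7)+(8.2 × 10⁻⁴)(+2.75) = 3.7 × 10⁻³ → stable
The 45–60 m interval has Δρ < 0: lighter water underlies denser water.

45–60 m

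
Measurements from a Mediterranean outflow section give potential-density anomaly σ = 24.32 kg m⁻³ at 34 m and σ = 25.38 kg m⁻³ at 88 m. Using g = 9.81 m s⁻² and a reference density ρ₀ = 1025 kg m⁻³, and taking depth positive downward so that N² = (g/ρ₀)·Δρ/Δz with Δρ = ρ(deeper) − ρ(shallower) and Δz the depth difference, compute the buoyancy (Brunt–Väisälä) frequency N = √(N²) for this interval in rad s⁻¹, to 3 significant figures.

Δρ = 1025.38 − 1024.32 = 1.06 kg m⁻³ over Δz = 88 − 34 = 54 m.
N² = (9.81/1025) × (1.06/54) = 1.8787 × 10⁻⁴ s⁻².
N = √(1.8787 × 10⁻⁴) = 0.013707 rad s⁻¹ ≈ 0.0137 rad s⁻¹.

0.0137 rad s⁻¹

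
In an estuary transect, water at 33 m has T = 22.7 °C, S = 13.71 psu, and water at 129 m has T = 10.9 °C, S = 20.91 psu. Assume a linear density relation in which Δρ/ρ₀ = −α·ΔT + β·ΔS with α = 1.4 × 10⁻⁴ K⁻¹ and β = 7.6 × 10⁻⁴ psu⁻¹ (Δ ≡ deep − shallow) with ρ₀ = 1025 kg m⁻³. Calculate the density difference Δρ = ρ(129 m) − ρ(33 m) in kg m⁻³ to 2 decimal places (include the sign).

ΔT = -11.8 K, ΔS = +7.20 psu (deep − shallow).
Δρ/ρ₀ = −(1.4 × 10⁻⁴)(-11.8) + (7.6 × 10⁻⁴)(+7.20) = 7.124 × 10⁻³.
Δρ = 1025 × (7.124 × 10⁻³) = +7.30 kg m⁻³.
Positive Δρ: denser below, stable.

+7.30 kg m⁻³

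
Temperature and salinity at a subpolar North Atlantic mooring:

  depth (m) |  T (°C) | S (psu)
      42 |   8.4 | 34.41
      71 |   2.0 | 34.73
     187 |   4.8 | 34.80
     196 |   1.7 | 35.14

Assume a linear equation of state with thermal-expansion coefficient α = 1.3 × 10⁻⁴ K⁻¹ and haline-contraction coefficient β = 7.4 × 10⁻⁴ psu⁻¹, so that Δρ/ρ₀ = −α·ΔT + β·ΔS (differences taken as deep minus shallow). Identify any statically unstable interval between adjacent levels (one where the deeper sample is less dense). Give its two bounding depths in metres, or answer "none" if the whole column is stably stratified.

Evaluate Δρ/ρ₀ = −αΔT + βΔS across each adjacent pair:
  42–71 m: −αΔT+βΔS = −(1.3 × 10⁻⁴)(-6.4)+(7.4 × 10⁻⁴)(+0.32) = 1.1 × 10⁻³ → stable
  71–187 m: −αΔT+βΔS = −(1.3 × 10⁻⁴)(+2.8)+(7.4 × 10⁻⁴)(+0.07) = -3.1 × 10⁻⁴ → UNSTABLE
  187–196 m: −αΔT+βΔS = −(1.3 × 10⁻⁴)(-3.1)+(7.4 × 10⁻⁴)(+0.34) = 6.5 × 10⁻⁴ → stable
The 71–187 m interval has Δρ < 0: lighter water underlies denser water.

71–187 m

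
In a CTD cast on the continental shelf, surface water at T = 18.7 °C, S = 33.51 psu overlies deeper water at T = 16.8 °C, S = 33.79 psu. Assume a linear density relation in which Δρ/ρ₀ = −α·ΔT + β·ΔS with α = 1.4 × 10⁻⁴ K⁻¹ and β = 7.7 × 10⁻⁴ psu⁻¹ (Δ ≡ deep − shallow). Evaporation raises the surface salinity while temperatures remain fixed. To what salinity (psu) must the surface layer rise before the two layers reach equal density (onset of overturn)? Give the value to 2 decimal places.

Neutral buoyancy requires −α(T_deep − T_surf) + β(S_deep − S_surf′) = 0.
S_surf′ = S_deep − (α/β)·ΔT = 33.79 − (1.4 × 10⁻⁴/7.7 × 10⁻⁴)·(-1.9) = 34.1355 psu.
Increase required: 34.1355 − 33.51 = 0.6255 psu.

34.14 psu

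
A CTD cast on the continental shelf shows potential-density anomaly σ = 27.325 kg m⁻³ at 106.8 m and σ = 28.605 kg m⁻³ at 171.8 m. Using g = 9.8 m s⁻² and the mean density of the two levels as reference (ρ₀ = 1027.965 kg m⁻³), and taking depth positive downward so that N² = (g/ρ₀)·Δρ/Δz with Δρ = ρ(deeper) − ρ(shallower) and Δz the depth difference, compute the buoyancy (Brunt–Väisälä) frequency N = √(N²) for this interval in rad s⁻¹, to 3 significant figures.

0.0137 rad s⁻¹

Δρ = 1028.605 − 1027.325 = 1.280 kg m⁻³ over Δz = 171.8 − 106.8 = 65 m.
N² = (9.8/1027.965) × (1.280/65) = 1.8773 × 10⁻⁴ s⁻².
N = √(1.8773 × 10⁻⁴) = 0.013701 rad s⁻¹ ≈ 0.0137 rad s⁻¹.
Since Δρ > 0 the layer is stably stratified.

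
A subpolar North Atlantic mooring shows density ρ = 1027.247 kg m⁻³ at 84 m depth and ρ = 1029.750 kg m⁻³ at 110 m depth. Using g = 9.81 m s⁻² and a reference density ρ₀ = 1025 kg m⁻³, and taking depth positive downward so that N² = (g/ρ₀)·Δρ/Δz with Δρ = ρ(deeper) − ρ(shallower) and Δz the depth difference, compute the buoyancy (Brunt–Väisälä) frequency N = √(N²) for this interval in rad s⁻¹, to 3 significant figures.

0.0304 rad s⁻¹

Δρ = 1029.750 − 1027.247 = 2.503 kg m⁻³ over Δz = 110 − 84 = 26 m.
N² = (9.81/1025) × (2.503/26) = 9.2137 × 10⁻⁴ s⁻².
N = √(9.2137 × 10⁻⁴) = 0.030354 rad s⁻¹ ≈ 0.0304 rad s⁻¹.
A positive N² confirms static stability across the interval.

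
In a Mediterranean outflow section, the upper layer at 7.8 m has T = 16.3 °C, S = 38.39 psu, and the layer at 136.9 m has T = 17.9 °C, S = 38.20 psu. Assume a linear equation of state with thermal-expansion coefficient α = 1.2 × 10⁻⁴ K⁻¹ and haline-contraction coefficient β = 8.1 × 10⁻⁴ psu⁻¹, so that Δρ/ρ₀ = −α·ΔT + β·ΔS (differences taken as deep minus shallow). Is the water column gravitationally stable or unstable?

ΔT = 17.9 − 16.3 = +1.6 K and ΔS = 38.20 − 38.39 = -0.19 psu (deep − shallow).
−αΔT = -1.92 × 10⁻⁴; βΔS = -1.539 × 10⁻⁴; sum Δρ/ρ₀ = -3.459 × 10⁻⁴.
Δρ/ρ₀ < 0, so Δρ < 0: deeper water is lighter → statically unstable; the column would overturn.

unstable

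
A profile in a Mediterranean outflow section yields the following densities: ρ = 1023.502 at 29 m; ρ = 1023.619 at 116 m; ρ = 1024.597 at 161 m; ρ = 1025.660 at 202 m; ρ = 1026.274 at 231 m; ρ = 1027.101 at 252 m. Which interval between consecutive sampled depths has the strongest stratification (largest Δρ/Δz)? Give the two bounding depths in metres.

231–252 m

Compute the density gradient over each adjacent pair:
  29–116 m: Δρ/Δz = 0.117/87 = 1.3 × 10⁻³ kg m⁻⁴
  116–161 m: Δρ/Δz = 0.978/45 = 0.022 kg m⁻⁴
  161–202 m: Δρ/Δz = 1.063/41 = 0.026 kg m⁻⁴
  202–231 m: Δρ/Δz = 0.614/29 = 0.021 kg m⁻⁴
  231–252 m: Δρ/Δz = 0.827/21 = 0.039 kg m⁻⁴
The largest gradient is in the 231–252 m interval — the pycnocline.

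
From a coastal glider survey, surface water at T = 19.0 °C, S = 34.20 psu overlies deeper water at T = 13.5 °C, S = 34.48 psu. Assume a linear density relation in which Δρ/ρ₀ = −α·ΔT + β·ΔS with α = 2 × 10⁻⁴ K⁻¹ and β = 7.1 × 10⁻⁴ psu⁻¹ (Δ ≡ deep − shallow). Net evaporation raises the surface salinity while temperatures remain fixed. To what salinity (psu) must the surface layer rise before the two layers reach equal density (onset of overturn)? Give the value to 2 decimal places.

36.03 psu

Neutral buoyancy requires −α(T_deep − T_surf) + β(S_deep − S_surf′) = 0.
S_surf′ = S_deep − (α/β)·ΔT = 34.48 − (2 × 10⁻⁴/7.1 × 10⁻⁴)·(-5.5) = 36.0293 psu.
Increase required: 36.0293 − 34.20 = 1.8293 psu.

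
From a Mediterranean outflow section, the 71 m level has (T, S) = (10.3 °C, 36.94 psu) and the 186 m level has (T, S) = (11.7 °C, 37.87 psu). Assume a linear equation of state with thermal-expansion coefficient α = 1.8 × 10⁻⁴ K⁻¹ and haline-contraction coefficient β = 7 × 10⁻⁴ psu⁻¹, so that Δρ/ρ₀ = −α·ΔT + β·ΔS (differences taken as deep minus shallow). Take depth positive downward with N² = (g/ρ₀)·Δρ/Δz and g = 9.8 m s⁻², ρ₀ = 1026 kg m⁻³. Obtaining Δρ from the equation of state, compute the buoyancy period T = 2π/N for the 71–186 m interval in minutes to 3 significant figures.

ΔT = +1.4 K, ΔS = +0.93 psu (deep − shallow).
Δρ/ρ₀ = −αΔT + βΔS = -2.52 × 10⁻⁴ + 6.51 × 10⁻⁴ = 3.99 × 10⁻⁴, so Δρ ≈ 0.4094 kg m⁻³.
N² = (g/ρ₀)·Δρ/Δz = g·(Δρ/ρ₀)/Δz = 9.8 × 3.99 × 10⁻⁴ / 115 = 3.4002 × 10⁻⁵ s⁻².
N = √(3.4002 × 10⁻⁵) = 5.8311 × 10⁻³ rad s⁻¹ → T = 2π/N = 1.0775 × 10³ s = 17.958 min ≈ 18.0 min.

18.0 min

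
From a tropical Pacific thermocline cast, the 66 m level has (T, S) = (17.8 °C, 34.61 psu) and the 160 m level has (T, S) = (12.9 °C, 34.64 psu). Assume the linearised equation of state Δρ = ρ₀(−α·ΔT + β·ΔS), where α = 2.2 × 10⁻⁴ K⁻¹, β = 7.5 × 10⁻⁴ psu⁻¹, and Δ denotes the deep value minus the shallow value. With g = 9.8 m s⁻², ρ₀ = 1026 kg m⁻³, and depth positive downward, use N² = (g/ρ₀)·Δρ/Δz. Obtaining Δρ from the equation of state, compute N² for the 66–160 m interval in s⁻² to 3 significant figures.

ΔT = -4.9 K, ΔS = +0.03 psu (deep − shallow).
Δρ/ρ₀ = −αΔT + βΔS = 1.078 × 10⁻³ + 2.25 × 10⁻⁵ = 1.1005 × 10⁻³, so Δρ ≈ 1.129 kg m⁻³.
N² = (g/ρ₀)·Δρ/Δz = g·(Δρ/ρ₀)/Δz = 9.8 × 1.1005 × 10⁻³ / 94 = 1.1473 × 10⁻⁴ s⁻² ≈ 1.15 × 10⁻⁴ s⁻².

1.15 × 10⁻⁴ s⁻²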